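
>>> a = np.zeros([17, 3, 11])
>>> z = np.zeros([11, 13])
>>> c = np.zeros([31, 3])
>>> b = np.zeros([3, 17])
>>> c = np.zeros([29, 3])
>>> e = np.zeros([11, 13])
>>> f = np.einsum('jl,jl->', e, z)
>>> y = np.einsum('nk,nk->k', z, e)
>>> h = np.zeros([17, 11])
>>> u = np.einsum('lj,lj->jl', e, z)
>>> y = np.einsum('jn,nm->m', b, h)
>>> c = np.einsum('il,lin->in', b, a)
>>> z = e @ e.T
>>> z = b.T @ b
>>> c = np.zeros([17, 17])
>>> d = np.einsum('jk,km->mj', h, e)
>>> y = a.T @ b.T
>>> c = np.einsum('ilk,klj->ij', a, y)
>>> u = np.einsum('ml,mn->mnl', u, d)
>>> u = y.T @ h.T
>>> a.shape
(17, 3, 11)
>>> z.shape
(17, 17)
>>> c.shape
(17, 3)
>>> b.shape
(3, 17)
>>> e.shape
(11, 13)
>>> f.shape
()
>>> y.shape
(11, 3, 3)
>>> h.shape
(17, 11)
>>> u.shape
(3, 3, 17)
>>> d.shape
(13, 17)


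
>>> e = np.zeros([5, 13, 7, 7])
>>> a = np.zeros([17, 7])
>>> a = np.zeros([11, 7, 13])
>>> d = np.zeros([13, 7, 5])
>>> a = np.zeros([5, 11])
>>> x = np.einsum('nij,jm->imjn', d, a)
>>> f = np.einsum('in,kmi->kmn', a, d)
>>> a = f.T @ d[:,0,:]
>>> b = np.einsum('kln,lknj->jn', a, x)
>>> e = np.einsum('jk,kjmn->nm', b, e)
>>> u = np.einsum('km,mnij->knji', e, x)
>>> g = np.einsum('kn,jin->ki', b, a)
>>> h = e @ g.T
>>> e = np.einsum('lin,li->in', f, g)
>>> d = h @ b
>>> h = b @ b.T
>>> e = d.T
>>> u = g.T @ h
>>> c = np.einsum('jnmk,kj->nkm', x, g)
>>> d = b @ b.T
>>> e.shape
(5, 7)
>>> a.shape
(11, 7, 5)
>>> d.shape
(13, 13)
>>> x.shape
(7, 11, 5, 13)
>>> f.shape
(13, 7, 11)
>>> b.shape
(13, 5)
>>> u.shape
(7, 13)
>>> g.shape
(13, 7)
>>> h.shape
(13, 13)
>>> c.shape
(11, 13, 5)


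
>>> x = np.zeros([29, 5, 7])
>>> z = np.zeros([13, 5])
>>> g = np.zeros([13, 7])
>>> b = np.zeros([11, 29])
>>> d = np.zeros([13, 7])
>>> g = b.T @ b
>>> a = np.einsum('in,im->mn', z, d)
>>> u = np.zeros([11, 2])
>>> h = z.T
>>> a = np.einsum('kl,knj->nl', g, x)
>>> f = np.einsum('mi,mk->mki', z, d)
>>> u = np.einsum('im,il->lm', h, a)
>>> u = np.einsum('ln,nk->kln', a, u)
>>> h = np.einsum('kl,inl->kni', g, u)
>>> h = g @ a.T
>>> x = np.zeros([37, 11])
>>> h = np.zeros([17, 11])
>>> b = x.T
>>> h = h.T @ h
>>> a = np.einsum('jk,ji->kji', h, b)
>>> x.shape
(37, 11)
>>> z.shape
(13, 5)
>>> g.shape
(29, 29)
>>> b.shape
(11, 37)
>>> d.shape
(13, 7)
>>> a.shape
(11, 11, 37)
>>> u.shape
(13, 5, 29)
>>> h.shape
(11, 11)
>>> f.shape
(13, 7, 5)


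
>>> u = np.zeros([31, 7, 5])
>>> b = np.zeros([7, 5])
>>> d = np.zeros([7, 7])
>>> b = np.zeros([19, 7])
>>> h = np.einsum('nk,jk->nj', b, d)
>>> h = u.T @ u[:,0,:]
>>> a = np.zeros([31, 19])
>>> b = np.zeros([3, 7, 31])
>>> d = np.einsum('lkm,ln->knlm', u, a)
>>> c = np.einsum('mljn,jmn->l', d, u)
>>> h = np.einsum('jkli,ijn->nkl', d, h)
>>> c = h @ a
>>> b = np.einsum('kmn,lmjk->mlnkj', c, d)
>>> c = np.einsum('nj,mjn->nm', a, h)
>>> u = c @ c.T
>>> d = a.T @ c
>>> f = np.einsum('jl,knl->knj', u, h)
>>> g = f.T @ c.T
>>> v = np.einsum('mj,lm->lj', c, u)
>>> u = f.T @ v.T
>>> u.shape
(31, 19, 31)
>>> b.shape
(19, 7, 19, 5, 31)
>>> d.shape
(19, 5)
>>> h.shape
(5, 19, 31)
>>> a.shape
(31, 19)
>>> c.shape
(31, 5)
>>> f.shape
(5, 19, 31)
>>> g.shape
(31, 19, 31)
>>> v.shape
(31, 5)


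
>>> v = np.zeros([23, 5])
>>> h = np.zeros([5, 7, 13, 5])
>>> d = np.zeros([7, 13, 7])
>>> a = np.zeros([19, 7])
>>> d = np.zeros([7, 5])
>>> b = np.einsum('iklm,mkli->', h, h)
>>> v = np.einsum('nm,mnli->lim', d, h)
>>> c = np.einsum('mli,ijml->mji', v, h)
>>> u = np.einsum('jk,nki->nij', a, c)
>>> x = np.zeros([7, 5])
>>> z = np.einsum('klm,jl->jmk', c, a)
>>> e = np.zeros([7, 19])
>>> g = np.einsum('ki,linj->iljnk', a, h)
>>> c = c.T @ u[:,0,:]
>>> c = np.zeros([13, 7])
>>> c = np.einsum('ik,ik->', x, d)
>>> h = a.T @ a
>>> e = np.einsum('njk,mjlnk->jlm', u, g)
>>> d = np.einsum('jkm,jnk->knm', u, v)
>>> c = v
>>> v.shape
(13, 5, 5)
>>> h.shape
(7, 7)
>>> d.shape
(5, 5, 19)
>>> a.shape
(19, 7)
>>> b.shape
()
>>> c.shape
(13, 5, 5)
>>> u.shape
(13, 5, 19)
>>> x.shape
(7, 5)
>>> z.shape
(19, 5, 13)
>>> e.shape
(5, 5, 7)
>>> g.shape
(7, 5, 5, 13, 19)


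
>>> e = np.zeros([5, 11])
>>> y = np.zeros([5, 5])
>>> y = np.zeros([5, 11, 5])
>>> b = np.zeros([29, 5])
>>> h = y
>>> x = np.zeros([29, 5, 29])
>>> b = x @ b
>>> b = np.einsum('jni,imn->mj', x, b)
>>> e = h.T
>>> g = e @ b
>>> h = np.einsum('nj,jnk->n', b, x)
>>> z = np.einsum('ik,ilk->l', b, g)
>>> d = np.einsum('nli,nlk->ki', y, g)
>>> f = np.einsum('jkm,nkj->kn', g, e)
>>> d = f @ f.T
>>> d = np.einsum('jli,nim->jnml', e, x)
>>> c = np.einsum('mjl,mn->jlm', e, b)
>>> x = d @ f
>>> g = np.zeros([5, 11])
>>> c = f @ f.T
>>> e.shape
(5, 11, 5)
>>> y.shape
(5, 11, 5)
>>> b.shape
(5, 29)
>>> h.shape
(5,)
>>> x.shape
(5, 29, 29, 5)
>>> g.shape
(5, 11)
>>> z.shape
(11,)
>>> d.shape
(5, 29, 29, 11)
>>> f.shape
(11, 5)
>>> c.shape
(11, 11)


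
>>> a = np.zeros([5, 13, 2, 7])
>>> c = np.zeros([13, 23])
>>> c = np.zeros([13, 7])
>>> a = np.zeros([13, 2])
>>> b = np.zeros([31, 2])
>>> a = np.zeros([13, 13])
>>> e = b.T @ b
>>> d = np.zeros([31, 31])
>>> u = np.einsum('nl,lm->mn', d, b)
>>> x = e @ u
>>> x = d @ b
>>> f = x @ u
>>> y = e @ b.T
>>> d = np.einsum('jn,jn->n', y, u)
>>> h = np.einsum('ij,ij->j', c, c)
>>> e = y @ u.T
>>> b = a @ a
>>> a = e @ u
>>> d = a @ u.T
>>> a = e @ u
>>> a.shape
(2, 31)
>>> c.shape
(13, 7)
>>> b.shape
(13, 13)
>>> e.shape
(2, 2)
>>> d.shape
(2, 2)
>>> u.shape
(2, 31)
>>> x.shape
(31, 2)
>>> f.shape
(31, 31)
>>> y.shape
(2, 31)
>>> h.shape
(7,)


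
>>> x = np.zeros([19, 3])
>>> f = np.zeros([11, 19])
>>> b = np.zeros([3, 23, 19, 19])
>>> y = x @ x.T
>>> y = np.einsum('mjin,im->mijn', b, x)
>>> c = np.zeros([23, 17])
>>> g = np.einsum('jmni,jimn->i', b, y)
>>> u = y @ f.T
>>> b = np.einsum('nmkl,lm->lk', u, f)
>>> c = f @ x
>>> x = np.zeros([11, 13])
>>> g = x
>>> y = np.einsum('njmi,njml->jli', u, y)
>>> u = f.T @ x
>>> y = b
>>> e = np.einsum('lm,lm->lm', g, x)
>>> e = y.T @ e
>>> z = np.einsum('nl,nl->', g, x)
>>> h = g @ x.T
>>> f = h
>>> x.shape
(11, 13)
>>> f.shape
(11, 11)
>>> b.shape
(11, 23)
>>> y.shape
(11, 23)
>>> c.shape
(11, 3)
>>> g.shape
(11, 13)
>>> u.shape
(19, 13)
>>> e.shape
(23, 13)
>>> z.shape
()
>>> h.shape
(11, 11)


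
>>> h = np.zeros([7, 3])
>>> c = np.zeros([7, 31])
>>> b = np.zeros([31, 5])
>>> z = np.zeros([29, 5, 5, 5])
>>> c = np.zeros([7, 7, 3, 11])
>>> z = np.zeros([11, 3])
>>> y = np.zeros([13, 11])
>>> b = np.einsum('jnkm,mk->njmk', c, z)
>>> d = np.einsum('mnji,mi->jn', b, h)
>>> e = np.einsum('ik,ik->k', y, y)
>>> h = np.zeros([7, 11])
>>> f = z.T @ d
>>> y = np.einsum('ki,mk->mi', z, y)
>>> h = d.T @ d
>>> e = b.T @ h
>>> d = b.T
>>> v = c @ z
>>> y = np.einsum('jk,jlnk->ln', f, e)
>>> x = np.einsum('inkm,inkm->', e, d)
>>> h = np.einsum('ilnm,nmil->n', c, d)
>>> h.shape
(3,)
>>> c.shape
(7, 7, 3, 11)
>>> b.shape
(7, 7, 11, 3)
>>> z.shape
(11, 3)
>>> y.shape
(11, 7)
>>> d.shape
(3, 11, 7, 7)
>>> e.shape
(3, 11, 7, 7)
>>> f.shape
(3, 7)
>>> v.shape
(7, 7, 3, 3)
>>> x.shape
()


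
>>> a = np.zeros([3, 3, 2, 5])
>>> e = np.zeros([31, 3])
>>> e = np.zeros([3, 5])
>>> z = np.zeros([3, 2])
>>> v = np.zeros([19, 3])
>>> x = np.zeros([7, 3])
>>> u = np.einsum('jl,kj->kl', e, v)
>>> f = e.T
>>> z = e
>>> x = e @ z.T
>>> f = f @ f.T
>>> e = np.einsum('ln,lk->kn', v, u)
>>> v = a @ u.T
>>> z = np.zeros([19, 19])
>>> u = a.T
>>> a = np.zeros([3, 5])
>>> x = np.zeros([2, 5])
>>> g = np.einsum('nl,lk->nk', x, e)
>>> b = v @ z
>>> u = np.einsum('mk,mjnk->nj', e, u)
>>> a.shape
(3, 5)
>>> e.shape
(5, 3)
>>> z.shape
(19, 19)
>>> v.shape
(3, 3, 2, 19)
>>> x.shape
(2, 5)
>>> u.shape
(3, 2)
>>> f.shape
(5, 5)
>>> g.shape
(2, 3)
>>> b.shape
(3, 3, 2, 19)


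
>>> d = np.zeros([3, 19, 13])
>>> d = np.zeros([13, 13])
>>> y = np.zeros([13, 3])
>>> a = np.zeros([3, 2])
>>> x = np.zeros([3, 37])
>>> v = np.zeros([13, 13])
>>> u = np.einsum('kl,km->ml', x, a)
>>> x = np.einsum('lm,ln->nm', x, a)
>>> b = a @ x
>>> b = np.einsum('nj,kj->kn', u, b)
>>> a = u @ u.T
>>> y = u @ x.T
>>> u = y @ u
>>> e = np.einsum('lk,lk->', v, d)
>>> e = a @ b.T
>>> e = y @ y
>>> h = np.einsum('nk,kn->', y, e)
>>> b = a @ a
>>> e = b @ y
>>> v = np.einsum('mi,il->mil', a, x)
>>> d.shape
(13, 13)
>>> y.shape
(2, 2)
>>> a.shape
(2, 2)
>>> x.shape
(2, 37)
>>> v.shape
(2, 2, 37)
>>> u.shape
(2, 37)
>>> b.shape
(2, 2)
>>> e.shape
(2, 2)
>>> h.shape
()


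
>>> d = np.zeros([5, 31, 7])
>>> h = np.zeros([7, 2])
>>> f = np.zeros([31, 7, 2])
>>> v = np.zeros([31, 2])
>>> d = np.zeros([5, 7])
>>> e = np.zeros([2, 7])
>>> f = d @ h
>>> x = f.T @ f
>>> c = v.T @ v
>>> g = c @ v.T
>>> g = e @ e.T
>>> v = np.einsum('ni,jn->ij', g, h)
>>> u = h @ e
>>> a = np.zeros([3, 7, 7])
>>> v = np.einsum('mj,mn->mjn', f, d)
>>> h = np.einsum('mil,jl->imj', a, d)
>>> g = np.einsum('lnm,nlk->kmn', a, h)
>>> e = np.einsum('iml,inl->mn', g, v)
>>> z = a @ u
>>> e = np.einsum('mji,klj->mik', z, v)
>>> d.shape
(5, 7)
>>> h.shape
(7, 3, 5)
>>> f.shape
(5, 2)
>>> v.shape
(5, 2, 7)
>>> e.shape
(3, 7, 5)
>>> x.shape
(2, 2)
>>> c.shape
(2, 2)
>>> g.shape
(5, 7, 7)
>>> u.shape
(7, 7)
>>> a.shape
(3, 7, 7)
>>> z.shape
(3, 7, 7)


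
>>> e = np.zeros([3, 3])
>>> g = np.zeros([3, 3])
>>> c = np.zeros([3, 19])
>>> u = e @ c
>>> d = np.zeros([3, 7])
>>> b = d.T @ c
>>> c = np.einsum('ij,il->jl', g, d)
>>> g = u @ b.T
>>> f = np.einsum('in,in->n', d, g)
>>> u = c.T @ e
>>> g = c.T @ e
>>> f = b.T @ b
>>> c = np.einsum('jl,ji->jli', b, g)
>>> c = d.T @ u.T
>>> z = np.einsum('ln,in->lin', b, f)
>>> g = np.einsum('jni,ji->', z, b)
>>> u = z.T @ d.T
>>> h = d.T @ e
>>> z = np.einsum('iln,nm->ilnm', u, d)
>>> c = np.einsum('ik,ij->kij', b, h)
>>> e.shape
(3, 3)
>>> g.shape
()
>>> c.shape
(19, 7, 3)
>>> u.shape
(19, 19, 3)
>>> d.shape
(3, 7)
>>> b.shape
(7, 19)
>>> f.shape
(19, 19)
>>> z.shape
(19, 19, 3, 7)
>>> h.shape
(7, 3)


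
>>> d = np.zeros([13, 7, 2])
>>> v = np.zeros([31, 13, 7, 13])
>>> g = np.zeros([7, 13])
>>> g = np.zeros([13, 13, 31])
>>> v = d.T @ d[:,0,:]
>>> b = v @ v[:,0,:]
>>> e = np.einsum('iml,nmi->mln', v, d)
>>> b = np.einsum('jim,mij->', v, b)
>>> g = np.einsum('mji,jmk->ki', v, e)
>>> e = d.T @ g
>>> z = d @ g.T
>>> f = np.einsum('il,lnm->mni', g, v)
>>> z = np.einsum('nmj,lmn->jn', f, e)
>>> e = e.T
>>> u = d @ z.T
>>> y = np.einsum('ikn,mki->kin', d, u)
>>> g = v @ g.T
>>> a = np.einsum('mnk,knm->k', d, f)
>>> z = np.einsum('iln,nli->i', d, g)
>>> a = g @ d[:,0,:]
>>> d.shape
(13, 7, 2)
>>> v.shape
(2, 7, 2)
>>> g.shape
(2, 7, 13)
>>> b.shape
()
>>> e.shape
(2, 7, 2)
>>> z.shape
(13,)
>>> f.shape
(2, 7, 13)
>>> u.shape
(13, 7, 13)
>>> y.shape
(7, 13, 2)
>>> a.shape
(2, 7, 2)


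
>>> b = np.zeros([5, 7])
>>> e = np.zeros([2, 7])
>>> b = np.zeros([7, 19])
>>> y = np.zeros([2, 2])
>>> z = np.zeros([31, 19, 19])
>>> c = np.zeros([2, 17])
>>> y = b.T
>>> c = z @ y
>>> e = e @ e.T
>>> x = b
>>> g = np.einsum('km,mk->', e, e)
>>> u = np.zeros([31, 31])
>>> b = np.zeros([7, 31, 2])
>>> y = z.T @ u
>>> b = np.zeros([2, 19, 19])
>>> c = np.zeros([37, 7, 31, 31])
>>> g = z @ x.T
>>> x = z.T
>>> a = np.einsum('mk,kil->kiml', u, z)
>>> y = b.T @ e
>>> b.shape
(2, 19, 19)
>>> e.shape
(2, 2)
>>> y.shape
(19, 19, 2)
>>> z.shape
(31, 19, 19)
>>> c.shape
(37, 7, 31, 31)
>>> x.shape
(19, 19, 31)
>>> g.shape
(31, 19, 7)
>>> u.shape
(31, 31)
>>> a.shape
(31, 19, 31, 19)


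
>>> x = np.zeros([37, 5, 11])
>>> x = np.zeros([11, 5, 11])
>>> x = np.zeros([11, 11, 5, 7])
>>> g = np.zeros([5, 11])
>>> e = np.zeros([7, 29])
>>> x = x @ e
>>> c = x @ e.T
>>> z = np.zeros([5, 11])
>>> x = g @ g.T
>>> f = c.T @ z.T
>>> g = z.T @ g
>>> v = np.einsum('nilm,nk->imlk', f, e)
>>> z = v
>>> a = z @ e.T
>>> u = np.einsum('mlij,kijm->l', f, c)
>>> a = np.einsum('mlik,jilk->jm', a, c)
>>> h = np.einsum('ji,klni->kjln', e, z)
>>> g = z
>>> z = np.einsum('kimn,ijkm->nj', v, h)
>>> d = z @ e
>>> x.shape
(5, 5)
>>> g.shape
(5, 5, 11, 29)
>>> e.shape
(7, 29)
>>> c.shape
(11, 11, 5, 7)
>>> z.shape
(29, 7)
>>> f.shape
(7, 5, 11, 5)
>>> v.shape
(5, 5, 11, 29)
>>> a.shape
(11, 5)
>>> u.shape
(5,)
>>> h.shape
(5, 7, 5, 11)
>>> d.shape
(29, 29)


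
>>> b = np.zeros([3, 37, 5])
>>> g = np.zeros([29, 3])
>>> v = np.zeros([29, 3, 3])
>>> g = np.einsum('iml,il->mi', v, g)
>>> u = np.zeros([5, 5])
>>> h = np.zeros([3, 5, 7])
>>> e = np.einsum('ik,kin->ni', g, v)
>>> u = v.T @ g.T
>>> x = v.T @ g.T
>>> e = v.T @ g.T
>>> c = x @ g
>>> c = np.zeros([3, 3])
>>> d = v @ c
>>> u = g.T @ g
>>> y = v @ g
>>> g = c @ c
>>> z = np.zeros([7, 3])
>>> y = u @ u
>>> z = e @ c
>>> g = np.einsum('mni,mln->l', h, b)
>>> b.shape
(3, 37, 5)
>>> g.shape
(37,)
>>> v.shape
(29, 3, 3)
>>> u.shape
(29, 29)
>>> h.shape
(3, 5, 7)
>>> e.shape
(3, 3, 3)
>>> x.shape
(3, 3, 3)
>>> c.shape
(3, 3)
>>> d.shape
(29, 3, 3)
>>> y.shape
(29, 29)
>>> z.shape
(3, 3, 3)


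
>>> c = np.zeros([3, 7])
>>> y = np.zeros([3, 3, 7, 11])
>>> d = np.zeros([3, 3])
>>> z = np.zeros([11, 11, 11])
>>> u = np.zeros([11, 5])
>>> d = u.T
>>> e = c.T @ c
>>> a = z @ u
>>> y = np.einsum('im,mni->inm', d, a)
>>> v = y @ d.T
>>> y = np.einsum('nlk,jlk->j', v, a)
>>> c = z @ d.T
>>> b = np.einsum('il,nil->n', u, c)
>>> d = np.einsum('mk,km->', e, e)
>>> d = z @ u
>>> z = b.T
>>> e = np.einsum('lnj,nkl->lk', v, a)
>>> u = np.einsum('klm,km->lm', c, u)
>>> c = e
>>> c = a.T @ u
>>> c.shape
(5, 11, 5)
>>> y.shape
(11,)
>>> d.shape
(11, 11, 5)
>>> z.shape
(11,)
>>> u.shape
(11, 5)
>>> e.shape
(5, 11)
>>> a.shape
(11, 11, 5)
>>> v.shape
(5, 11, 5)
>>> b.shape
(11,)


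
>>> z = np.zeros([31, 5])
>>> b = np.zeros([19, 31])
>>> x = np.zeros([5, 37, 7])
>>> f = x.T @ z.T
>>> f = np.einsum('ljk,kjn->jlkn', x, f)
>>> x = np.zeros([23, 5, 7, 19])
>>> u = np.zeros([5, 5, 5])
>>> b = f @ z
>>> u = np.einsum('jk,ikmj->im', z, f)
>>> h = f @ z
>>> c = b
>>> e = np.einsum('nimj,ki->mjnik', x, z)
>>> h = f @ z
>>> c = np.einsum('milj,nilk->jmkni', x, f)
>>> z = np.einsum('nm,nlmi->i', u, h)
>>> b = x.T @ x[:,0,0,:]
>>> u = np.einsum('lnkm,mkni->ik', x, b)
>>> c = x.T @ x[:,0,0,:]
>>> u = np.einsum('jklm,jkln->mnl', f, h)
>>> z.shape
(5,)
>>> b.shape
(19, 7, 5, 19)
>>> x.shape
(23, 5, 7, 19)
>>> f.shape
(37, 5, 7, 31)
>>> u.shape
(31, 5, 7)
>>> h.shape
(37, 5, 7, 5)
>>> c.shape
(19, 7, 5, 19)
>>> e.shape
(7, 19, 23, 5, 31)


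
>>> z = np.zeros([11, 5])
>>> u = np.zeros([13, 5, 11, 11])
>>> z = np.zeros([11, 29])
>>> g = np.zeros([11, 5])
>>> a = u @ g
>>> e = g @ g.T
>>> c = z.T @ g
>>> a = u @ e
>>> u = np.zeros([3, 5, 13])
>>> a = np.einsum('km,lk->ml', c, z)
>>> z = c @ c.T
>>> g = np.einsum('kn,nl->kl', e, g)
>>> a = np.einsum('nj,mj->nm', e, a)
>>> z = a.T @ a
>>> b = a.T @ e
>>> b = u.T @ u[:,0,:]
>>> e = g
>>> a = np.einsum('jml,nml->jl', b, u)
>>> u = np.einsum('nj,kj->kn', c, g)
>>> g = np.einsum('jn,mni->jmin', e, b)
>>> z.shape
(5, 5)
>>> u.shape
(11, 29)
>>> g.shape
(11, 13, 13, 5)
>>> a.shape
(13, 13)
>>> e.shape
(11, 5)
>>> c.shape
(29, 5)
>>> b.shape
(13, 5, 13)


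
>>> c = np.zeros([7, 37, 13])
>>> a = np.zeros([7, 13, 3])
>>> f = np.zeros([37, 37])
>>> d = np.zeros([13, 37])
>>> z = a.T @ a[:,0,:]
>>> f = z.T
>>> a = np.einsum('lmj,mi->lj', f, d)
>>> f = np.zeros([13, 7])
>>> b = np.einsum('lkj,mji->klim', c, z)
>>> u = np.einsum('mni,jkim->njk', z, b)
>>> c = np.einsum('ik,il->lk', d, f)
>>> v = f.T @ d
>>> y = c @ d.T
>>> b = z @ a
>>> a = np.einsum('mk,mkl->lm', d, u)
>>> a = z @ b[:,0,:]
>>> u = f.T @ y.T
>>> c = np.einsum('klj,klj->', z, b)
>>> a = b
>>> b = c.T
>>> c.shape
()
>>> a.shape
(3, 13, 3)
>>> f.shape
(13, 7)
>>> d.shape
(13, 37)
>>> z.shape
(3, 13, 3)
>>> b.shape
()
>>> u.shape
(7, 7)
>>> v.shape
(7, 37)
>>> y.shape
(7, 13)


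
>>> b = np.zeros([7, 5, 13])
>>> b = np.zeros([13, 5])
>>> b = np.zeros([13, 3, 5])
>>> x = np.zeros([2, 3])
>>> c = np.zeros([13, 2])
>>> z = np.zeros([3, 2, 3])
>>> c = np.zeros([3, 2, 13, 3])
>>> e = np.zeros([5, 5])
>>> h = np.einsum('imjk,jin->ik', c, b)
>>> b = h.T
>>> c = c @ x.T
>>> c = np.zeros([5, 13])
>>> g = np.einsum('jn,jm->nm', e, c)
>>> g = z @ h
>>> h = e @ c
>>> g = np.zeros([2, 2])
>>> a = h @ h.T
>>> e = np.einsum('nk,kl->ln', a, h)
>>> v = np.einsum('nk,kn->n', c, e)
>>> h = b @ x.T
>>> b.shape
(3, 3)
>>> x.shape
(2, 3)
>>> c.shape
(5, 13)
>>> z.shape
(3, 2, 3)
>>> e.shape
(13, 5)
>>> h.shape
(3, 2)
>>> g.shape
(2, 2)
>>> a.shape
(5, 5)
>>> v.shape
(5,)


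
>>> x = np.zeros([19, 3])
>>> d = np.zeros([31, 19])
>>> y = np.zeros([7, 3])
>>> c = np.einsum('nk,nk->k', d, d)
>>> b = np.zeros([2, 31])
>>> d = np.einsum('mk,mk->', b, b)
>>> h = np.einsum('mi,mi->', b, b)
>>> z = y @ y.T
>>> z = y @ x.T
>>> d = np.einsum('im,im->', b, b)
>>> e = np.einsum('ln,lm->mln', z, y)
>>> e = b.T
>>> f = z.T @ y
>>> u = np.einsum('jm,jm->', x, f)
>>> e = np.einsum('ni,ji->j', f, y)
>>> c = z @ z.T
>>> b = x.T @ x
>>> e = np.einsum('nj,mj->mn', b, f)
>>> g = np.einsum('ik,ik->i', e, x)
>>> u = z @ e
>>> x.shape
(19, 3)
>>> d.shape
()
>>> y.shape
(7, 3)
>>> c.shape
(7, 7)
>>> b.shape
(3, 3)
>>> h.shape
()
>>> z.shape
(7, 19)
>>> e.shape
(19, 3)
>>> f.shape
(19, 3)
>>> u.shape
(7, 3)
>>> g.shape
(19,)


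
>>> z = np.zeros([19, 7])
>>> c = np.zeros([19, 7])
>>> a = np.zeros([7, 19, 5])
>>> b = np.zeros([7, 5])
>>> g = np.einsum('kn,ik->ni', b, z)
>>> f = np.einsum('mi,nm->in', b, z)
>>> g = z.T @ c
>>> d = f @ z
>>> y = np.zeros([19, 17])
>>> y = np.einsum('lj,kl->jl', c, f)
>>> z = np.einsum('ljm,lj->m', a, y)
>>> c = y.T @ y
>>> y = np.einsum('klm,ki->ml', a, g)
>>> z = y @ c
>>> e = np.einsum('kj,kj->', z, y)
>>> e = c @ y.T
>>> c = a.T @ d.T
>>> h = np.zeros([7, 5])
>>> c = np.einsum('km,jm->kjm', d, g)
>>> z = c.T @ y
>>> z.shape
(7, 7, 19)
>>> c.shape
(5, 7, 7)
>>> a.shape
(7, 19, 5)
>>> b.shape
(7, 5)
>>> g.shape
(7, 7)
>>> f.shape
(5, 19)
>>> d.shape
(5, 7)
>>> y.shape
(5, 19)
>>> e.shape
(19, 5)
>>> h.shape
(7, 5)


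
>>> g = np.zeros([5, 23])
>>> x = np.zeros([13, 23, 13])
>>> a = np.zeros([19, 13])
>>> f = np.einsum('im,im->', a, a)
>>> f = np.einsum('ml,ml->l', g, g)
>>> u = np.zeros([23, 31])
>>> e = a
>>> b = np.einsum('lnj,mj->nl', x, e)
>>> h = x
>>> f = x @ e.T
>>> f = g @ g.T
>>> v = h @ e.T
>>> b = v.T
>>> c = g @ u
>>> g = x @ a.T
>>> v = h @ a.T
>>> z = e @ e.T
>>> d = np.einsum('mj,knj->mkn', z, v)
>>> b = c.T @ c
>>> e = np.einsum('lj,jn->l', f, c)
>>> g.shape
(13, 23, 19)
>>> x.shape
(13, 23, 13)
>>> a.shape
(19, 13)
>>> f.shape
(5, 5)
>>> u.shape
(23, 31)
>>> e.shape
(5,)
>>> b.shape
(31, 31)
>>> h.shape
(13, 23, 13)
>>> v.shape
(13, 23, 19)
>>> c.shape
(5, 31)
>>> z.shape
(19, 19)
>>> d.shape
(19, 13, 23)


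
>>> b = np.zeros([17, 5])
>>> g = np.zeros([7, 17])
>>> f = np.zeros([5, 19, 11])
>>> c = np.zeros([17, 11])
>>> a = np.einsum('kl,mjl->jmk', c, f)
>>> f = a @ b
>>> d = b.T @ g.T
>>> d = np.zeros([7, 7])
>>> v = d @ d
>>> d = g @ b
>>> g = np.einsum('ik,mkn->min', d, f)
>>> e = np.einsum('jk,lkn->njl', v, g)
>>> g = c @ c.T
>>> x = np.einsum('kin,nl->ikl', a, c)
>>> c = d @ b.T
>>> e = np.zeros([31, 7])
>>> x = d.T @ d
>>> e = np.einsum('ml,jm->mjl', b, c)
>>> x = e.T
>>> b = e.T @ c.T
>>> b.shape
(5, 7, 7)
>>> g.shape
(17, 17)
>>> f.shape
(19, 5, 5)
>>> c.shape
(7, 17)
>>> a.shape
(19, 5, 17)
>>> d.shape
(7, 5)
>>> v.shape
(7, 7)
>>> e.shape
(17, 7, 5)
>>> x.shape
(5, 7, 17)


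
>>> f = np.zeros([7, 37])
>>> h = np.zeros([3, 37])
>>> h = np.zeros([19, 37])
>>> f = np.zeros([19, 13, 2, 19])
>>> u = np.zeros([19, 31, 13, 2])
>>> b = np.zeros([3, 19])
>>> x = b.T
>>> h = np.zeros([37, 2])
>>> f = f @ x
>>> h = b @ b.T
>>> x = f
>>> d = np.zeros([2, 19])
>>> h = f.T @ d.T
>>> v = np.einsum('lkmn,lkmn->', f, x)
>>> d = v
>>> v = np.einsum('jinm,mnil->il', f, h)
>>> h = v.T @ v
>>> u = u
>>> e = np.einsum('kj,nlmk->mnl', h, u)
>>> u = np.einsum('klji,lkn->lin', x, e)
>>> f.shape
(19, 13, 2, 3)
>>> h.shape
(2, 2)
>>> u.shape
(13, 3, 31)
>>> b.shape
(3, 19)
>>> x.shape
(19, 13, 2, 3)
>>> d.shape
()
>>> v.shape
(13, 2)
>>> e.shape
(13, 19, 31)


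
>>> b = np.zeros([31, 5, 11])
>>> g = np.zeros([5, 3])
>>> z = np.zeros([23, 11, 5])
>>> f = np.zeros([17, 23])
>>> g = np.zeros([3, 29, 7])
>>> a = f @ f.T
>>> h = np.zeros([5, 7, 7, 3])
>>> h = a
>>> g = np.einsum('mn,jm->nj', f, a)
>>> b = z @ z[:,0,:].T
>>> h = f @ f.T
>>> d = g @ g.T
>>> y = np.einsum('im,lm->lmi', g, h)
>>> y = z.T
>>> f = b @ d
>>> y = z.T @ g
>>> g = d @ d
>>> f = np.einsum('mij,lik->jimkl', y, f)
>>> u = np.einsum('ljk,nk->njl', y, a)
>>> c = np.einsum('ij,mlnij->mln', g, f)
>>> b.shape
(23, 11, 23)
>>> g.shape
(23, 23)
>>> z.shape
(23, 11, 5)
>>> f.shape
(17, 11, 5, 23, 23)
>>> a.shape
(17, 17)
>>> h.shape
(17, 17)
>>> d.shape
(23, 23)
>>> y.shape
(5, 11, 17)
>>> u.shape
(17, 11, 5)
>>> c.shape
(17, 11, 5)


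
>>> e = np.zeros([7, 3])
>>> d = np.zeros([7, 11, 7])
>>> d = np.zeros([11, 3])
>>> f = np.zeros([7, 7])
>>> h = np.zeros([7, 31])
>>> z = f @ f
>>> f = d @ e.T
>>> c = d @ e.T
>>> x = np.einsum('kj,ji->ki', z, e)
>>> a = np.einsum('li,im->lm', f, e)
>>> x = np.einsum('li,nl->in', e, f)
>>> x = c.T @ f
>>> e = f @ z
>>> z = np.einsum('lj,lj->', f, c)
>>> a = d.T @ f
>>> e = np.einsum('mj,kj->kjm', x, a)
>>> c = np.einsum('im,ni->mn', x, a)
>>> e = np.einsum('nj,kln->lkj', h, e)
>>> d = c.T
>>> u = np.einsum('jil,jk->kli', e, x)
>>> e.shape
(7, 3, 31)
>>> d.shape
(3, 7)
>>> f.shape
(11, 7)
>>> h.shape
(7, 31)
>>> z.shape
()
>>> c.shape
(7, 3)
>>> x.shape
(7, 7)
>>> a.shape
(3, 7)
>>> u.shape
(7, 31, 3)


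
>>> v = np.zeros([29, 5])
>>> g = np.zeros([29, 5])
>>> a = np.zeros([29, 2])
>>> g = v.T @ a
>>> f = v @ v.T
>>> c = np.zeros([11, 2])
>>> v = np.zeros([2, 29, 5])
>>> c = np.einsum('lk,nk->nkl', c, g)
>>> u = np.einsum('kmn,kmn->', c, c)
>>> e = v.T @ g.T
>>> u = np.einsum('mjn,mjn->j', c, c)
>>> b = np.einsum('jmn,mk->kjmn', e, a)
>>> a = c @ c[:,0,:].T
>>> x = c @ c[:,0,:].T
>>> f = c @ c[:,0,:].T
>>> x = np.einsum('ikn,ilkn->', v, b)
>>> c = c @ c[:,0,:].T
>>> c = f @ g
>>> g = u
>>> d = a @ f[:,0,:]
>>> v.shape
(2, 29, 5)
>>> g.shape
(2,)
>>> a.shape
(5, 2, 5)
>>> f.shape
(5, 2, 5)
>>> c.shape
(5, 2, 2)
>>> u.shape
(2,)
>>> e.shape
(5, 29, 5)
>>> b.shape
(2, 5, 29, 5)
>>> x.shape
()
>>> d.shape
(5, 2, 5)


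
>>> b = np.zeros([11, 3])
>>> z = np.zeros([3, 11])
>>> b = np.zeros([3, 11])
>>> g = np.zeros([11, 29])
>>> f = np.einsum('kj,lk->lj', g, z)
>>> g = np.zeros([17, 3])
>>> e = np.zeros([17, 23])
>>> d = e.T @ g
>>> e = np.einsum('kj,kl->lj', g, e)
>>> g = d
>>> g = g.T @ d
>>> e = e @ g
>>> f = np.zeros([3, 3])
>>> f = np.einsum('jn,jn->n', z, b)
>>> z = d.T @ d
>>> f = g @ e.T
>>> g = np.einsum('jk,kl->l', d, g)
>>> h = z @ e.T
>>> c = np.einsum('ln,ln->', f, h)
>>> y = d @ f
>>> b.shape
(3, 11)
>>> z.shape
(3, 3)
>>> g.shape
(3,)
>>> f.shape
(3, 23)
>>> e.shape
(23, 3)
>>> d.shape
(23, 3)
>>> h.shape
(3, 23)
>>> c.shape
()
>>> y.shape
(23, 23)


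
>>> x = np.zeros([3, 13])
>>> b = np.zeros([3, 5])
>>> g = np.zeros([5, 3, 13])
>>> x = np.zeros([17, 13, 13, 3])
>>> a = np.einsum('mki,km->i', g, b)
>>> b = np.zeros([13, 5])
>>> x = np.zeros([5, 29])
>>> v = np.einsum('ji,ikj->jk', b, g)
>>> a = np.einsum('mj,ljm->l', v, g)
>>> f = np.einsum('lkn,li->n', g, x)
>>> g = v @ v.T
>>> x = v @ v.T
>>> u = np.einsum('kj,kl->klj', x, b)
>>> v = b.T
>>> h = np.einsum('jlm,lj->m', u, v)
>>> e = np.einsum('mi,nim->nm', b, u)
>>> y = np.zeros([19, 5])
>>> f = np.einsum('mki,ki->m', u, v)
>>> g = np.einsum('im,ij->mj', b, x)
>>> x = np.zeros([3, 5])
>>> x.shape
(3, 5)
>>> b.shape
(13, 5)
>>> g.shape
(5, 13)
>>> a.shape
(5,)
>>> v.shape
(5, 13)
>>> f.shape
(13,)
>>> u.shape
(13, 5, 13)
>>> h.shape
(13,)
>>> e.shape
(13, 13)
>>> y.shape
(19, 5)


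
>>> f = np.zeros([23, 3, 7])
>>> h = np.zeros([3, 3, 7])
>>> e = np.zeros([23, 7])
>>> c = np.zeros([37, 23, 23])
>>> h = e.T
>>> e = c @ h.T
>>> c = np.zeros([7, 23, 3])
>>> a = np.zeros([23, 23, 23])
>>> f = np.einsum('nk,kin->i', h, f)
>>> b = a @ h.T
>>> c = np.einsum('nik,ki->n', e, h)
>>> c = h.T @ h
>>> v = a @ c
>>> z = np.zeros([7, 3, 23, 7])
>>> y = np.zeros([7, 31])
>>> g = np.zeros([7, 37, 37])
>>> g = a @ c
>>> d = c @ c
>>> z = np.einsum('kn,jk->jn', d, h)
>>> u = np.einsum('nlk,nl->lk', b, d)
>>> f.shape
(3,)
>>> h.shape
(7, 23)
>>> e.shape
(37, 23, 7)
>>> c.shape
(23, 23)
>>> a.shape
(23, 23, 23)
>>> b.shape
(23, 23, 7)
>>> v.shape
(23, 23, 23)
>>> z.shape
(7, 23)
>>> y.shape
(7, 31)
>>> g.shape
(23, 23, 23)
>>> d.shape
(23, 23)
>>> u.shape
(23, 7)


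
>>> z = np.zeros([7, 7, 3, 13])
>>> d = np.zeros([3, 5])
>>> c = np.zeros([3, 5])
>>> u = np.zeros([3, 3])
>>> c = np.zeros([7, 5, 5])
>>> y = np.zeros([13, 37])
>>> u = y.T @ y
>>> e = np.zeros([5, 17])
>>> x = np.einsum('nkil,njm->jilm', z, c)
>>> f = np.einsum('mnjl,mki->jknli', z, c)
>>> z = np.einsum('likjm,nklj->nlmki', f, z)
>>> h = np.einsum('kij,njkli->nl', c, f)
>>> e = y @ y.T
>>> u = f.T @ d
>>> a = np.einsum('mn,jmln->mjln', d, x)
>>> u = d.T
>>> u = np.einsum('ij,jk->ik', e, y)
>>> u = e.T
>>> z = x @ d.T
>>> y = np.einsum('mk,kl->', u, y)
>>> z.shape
(5, 3, 13, 3)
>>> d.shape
(3, 5)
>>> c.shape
(7, 5, 5)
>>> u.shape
(13, 13)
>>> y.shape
()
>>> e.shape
(13, 13)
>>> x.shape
(5, 3, 13, 5)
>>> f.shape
(3, 5, 7, 13, 5)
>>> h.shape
(3, 13)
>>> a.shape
(3, 5, 13, 5)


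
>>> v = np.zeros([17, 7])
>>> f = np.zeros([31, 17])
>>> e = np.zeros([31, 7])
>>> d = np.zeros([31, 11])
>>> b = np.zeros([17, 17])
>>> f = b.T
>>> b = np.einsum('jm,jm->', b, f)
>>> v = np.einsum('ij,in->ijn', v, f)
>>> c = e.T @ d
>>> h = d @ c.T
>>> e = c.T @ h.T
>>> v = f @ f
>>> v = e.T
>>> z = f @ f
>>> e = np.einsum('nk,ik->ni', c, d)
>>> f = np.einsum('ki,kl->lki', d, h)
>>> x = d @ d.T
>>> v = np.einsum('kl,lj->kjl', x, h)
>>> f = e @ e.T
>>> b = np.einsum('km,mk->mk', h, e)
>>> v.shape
(31, 7, 31)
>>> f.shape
(7, 7)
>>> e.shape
(7, 31)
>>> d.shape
(31, 11)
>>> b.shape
(7, 31)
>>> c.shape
(7, 11)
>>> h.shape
(31, 7)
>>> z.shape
(17, 17)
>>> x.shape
(31, 31)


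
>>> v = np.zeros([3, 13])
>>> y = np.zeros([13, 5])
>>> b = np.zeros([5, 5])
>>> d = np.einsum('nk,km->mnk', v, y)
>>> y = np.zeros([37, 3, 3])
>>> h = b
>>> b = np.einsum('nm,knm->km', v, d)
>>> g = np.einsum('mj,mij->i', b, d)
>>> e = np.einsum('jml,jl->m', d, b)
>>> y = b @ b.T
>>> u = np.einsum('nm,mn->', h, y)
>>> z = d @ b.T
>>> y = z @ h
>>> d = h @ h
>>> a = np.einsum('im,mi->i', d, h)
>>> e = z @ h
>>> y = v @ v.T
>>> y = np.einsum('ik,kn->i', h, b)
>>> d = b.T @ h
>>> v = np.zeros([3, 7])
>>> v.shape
(3, 7)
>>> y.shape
(5,)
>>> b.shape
(5, 13)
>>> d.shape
(13, 5)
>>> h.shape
(5, 5)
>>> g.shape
(3,)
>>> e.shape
(5, 3, 5)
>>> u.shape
()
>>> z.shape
(5, 3, 5)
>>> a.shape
(5,)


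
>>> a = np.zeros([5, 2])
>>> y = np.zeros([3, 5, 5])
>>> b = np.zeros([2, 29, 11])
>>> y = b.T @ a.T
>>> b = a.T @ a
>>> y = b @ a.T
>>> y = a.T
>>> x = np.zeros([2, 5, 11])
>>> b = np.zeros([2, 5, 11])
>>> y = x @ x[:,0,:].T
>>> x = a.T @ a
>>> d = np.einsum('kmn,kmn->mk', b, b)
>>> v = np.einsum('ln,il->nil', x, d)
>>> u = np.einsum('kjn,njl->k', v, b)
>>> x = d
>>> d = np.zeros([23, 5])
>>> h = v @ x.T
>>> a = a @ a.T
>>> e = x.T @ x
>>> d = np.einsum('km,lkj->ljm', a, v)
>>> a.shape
(5, 5)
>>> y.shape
(2, 5, 2)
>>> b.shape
(2, 5, 11)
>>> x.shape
(5, 2)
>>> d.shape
(2, 2, 5)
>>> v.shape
(2, 5, 2)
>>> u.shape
(2,)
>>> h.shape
(2, 5, 5)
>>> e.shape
(2, 2)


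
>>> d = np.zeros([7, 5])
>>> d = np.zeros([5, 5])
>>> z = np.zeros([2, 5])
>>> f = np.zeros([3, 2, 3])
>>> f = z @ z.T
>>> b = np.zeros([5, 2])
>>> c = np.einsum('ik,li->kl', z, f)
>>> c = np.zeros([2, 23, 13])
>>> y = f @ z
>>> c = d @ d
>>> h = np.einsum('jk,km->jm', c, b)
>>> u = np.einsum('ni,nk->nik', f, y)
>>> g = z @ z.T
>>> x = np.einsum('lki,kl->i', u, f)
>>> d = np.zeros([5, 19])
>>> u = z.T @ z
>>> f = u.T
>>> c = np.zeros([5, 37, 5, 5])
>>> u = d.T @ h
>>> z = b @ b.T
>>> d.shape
(5, 19)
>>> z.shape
(5, 5)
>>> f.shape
(5, 5)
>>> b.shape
(5, 2)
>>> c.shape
(5, 37, 5, 5)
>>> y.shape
(2, 5)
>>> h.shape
(5, 2)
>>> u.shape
(19, 2)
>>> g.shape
(2, 2)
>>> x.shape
(5,)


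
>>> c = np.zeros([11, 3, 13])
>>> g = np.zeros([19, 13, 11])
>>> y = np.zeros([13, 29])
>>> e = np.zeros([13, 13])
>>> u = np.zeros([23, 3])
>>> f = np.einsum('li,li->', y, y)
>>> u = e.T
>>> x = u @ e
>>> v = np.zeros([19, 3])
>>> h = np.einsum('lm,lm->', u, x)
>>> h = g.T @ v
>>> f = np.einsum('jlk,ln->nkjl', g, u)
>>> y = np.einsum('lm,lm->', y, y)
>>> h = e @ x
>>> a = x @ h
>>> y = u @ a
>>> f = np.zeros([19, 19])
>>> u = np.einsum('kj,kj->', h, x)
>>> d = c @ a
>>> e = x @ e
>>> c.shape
(11, 3, 13)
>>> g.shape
(19, 13, 11)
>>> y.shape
(13, 13)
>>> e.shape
(13, 13)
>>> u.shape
()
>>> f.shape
(19, 19)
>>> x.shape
(13, 13)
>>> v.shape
(19, 3)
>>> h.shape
(13, 13)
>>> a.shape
(13, 13)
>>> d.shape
(11, 3, 13)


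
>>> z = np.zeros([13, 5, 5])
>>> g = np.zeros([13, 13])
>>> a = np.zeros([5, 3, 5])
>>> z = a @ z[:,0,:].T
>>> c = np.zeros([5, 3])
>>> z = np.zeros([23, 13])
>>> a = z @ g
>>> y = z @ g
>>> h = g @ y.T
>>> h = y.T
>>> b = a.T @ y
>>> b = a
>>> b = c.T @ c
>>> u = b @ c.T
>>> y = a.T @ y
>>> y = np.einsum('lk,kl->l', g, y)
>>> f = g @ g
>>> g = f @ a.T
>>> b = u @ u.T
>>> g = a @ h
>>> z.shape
(23, 13)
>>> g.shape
(23, 23)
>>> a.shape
(23, 13)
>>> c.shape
(5, 3)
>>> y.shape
(13,)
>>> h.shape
(13, 23)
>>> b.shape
(3, 3)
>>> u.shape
(3, 5)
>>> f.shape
(13, 13)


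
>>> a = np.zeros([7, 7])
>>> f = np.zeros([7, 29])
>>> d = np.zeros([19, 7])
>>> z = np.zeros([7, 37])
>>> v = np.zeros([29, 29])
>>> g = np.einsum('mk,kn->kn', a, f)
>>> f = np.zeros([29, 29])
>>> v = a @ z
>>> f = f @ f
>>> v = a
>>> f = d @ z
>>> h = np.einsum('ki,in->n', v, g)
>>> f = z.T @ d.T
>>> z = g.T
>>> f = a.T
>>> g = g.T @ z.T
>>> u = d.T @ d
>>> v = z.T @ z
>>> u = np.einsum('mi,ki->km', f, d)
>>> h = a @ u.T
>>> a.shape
(7, 7)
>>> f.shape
(7, 7)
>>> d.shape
(19, 7)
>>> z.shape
(29, 7)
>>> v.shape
(7, 7)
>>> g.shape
(29, 29)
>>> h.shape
(7, 19)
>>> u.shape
(19, 7)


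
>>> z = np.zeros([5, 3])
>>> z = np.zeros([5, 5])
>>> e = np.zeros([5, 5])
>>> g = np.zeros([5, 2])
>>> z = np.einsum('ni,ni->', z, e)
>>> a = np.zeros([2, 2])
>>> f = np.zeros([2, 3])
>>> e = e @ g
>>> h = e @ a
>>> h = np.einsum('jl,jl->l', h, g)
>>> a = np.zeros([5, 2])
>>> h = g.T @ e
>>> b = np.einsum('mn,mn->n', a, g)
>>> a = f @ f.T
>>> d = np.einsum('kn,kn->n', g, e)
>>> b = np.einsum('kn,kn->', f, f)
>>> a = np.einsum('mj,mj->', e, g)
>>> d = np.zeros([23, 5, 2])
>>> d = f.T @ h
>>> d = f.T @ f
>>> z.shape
()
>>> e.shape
(5, 2)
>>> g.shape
(5, 2)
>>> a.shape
()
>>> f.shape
(2, 3)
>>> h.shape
(2, 2)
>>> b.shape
()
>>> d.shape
(3, 3)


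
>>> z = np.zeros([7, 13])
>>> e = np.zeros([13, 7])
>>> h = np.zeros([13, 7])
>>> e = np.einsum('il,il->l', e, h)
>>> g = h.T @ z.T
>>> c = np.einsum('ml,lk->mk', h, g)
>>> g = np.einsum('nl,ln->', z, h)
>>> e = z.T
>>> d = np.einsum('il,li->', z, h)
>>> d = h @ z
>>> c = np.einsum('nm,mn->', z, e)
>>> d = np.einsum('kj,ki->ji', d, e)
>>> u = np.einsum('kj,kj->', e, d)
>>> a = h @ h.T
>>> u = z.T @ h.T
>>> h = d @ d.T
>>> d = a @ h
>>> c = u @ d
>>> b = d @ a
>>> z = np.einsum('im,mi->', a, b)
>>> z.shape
()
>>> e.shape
(13, 7)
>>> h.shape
(13, 13)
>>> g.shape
()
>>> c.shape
(13, 13)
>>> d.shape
(13, 13)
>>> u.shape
(13, 13)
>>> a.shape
(13, 13)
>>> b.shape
(13, 13)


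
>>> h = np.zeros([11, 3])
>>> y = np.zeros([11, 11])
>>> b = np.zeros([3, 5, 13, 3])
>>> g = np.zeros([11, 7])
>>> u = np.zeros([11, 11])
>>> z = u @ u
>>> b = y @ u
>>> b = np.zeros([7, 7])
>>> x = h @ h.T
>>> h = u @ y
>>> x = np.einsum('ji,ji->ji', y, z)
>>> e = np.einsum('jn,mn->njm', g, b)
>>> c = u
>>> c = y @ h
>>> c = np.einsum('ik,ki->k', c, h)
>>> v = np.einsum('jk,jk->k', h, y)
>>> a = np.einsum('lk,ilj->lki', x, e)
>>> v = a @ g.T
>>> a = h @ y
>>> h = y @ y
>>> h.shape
(11, 11)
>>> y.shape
(11, 11)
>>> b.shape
(7, 7)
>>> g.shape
(11, 7)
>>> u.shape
(11, 11)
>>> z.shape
(11, 11)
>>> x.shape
(11, 11)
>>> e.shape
(7, 11, 7)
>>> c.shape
(11,)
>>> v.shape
(11, 11, 11)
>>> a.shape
(11, 11)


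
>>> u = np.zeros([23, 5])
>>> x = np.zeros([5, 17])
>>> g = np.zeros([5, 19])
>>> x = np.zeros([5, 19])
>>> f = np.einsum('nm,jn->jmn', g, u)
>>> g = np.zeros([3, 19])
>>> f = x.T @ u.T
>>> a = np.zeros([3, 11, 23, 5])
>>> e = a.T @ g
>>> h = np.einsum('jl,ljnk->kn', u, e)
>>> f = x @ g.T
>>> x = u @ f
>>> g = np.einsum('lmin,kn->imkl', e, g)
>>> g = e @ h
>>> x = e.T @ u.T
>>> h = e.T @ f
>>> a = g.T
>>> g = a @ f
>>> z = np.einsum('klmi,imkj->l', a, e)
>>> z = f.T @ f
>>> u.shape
(23, 5)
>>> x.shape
(19, 11, 23, 23)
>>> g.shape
(11, 11, 23, 3)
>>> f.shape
(5, 3)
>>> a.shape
(11, 11, 23, 5)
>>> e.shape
(5, 23, 11, 19)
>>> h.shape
(19, 11, 23, 3)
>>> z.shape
(3, 3)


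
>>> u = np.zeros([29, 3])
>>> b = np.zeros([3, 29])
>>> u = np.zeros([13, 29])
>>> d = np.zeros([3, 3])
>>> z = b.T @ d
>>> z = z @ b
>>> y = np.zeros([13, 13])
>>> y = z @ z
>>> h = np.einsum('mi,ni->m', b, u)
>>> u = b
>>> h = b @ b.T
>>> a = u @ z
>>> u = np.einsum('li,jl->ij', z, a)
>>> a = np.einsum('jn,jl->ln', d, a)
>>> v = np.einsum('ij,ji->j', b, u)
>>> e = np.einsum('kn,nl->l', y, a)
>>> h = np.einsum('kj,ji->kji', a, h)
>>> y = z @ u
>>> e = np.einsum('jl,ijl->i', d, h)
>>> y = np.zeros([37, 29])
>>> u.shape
(29, 3)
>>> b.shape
(3, 29)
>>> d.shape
(3, 3)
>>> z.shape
(29, 29)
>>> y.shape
(37, 29)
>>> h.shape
(29, 3, 3)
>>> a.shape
(29, 3)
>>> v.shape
(29,)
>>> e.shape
(29,)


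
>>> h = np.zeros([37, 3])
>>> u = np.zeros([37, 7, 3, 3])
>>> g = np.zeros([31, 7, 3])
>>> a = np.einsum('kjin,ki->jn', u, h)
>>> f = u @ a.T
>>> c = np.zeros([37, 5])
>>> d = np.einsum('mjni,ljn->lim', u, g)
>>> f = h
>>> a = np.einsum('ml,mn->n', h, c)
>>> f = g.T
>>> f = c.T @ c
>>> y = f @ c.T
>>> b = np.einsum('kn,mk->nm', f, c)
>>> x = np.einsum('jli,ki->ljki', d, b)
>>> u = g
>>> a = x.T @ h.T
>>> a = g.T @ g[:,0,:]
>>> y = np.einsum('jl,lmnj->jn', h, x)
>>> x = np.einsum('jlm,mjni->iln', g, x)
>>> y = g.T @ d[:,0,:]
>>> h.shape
(37, 3)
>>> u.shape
(31, 7, 3)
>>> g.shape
(31, 7, 3)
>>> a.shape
(3, 7, 3)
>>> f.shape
(5, 5)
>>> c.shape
(37, 5)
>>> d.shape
(31, 3, 37)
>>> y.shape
(3, 7, 37)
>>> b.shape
(5, 37)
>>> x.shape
(37, 7, 5)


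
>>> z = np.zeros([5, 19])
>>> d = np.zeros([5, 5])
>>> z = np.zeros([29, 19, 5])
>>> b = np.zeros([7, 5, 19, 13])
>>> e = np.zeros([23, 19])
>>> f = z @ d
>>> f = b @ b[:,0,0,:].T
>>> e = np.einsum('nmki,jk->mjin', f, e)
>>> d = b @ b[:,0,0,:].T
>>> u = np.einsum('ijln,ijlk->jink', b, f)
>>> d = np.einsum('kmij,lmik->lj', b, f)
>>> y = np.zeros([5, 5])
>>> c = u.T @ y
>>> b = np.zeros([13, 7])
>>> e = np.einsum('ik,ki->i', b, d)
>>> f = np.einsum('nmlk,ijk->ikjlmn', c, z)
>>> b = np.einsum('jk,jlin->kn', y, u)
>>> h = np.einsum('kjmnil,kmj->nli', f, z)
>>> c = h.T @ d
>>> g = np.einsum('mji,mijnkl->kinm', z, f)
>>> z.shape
(29, 19, 5)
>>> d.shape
(7, 13)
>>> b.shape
(5, 7)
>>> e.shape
(13,)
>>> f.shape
(29, 5, 19, 7, 13, 7)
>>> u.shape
(5, 7, 13, 7)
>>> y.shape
(5, 5)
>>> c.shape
(13, 7, 13)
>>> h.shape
(7, 7, 13)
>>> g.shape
(13, 5, 7, 29)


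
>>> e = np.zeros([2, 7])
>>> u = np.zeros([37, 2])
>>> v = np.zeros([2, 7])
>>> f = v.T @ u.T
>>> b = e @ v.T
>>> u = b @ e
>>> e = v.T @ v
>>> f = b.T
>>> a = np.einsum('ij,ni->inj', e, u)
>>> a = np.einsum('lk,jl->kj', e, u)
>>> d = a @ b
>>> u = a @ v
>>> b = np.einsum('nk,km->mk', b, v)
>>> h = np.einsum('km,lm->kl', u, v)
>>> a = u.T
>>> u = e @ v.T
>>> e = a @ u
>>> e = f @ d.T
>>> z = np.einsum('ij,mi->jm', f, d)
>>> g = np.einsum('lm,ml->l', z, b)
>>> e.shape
(2, 7)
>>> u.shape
(7, 2)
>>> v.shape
(2, 7)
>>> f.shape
(2, 2)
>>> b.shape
(7, 2)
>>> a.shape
(7, 7)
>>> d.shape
(7, 2)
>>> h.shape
(7, 2)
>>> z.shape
(2, 7)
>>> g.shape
(2,)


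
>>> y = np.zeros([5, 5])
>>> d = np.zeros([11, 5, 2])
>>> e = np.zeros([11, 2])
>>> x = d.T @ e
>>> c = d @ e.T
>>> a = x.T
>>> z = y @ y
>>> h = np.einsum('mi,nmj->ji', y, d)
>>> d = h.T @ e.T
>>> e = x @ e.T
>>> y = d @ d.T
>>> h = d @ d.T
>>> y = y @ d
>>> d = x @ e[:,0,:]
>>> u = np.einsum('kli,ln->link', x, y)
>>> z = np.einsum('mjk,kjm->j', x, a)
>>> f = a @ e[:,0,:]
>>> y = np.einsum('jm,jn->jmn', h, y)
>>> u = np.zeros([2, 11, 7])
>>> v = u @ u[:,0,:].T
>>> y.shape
(5, 5, 11)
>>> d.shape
(2, 5, 11)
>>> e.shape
(2, 5, 11)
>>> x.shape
(2, 5, 2)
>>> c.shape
(11, 5, 11)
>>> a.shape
(2, 5, 2)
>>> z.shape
(5,)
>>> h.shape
(5, 5)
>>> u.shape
(2, 11, 7)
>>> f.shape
(2, 5, 11)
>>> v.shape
(2, 11, 2)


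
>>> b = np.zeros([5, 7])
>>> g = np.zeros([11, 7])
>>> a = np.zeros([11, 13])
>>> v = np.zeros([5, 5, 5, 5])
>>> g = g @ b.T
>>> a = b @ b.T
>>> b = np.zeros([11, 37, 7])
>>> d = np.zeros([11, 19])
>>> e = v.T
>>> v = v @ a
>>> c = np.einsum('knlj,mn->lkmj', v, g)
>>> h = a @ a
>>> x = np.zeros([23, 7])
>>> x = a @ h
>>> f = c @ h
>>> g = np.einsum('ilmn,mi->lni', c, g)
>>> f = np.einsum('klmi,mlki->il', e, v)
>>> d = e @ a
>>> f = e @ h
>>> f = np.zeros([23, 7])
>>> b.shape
(11, 37, 7)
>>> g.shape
(5, 5, 5)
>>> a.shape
(5, 5)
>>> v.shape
(5, 5, 5, 5)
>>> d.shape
(5, 5, 5, 5)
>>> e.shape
(5, 5, 5, 5)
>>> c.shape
(5, 5, 11, 5)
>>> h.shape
(5, 5)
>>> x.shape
(5, 5)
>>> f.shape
(23, 7)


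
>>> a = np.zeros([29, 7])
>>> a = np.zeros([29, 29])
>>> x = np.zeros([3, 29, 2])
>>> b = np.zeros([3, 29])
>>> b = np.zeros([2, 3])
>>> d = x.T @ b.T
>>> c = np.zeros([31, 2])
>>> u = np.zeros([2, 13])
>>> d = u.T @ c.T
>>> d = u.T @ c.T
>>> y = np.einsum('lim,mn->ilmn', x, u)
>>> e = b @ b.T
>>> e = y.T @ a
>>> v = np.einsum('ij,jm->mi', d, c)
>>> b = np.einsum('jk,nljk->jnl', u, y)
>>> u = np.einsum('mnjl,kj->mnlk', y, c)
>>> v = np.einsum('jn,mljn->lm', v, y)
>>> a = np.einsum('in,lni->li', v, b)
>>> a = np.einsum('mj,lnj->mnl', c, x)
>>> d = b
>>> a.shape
(31, 29, 3)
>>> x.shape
(3, 29, 2)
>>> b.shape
(2, 29, 3)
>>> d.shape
(2, 29, 3)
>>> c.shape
(31, 2)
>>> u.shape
(29, 3, 13, 31)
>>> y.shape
(29, 3, 2, 13)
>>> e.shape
(13, 2, 3, 29)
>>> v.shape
(3, 29)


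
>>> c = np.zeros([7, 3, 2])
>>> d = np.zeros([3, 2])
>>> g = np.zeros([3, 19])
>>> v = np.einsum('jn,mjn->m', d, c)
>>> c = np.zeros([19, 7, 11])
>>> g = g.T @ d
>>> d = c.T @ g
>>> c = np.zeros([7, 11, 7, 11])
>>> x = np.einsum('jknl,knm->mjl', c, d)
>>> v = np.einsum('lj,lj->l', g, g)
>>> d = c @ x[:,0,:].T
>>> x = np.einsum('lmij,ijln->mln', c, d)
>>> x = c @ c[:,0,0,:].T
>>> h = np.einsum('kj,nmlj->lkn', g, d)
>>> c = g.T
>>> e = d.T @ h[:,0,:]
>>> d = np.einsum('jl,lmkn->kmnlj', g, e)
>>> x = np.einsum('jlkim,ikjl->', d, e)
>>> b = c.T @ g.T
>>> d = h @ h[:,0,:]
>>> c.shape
(2, 19)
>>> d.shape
(7, 19, 7)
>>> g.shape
(19, 2)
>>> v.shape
(19,)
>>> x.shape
()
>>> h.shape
(7, 19, 7)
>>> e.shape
(2, 7, 11, 7)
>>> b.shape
(19, 19)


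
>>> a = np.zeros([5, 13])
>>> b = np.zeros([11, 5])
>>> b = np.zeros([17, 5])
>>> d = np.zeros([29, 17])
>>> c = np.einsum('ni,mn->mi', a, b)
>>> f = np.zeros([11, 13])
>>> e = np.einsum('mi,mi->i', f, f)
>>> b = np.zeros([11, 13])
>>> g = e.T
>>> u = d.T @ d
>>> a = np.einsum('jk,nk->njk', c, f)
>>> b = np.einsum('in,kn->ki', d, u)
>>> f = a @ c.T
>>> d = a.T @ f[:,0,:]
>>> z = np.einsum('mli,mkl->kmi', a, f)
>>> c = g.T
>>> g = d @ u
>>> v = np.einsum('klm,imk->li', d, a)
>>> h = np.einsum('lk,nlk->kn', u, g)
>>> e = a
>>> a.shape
(11, 17, 13)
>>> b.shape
(17, 29)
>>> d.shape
(13, 17, 17)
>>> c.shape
(13,)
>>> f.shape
(11, 17, 17)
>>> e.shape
(11, 17, 13)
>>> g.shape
(13, 17, 17)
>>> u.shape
(17, 17)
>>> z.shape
(17, 11, 13)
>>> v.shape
(17, 11)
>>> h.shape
(17, 13)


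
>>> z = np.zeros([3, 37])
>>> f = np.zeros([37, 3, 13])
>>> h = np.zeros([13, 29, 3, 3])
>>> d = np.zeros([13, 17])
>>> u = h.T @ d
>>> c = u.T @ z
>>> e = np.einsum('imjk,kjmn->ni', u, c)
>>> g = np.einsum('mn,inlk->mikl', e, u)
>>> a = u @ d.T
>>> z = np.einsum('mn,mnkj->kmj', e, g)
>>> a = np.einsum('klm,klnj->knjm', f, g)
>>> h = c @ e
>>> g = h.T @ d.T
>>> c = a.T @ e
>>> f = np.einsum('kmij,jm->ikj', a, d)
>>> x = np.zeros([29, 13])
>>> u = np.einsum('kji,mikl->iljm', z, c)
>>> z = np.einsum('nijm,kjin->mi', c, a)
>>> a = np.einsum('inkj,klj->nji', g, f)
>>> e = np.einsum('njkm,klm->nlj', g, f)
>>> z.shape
(3, 29)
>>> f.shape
(29, 37, 13)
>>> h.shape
(17, 29, 3, 3)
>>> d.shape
(13, 17)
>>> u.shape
(29, 3, 37, 13)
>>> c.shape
(13, 29, 17, 3)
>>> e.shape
(3, 37, 3)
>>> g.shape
(3, 3, 29, 13)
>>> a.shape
(3, 13, 3)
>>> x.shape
(29, 13)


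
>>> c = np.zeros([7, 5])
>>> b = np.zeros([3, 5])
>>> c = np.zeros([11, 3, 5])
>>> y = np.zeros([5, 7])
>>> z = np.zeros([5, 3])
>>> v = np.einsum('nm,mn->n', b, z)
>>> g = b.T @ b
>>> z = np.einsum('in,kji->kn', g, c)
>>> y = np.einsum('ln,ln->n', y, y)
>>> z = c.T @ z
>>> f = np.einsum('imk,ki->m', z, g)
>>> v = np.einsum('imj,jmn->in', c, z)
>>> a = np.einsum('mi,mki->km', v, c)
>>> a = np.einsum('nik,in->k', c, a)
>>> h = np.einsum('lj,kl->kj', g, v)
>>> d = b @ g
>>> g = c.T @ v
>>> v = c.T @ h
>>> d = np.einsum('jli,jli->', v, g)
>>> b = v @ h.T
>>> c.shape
(11, 3, 5)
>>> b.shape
(5, 3, 11)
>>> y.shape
(7,)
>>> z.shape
(5, 3, 5)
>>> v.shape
(5, 3, 5)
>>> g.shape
(5, 3, 5)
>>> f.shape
(3,)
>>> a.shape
(5,)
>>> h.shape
(11, 5)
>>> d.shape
()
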